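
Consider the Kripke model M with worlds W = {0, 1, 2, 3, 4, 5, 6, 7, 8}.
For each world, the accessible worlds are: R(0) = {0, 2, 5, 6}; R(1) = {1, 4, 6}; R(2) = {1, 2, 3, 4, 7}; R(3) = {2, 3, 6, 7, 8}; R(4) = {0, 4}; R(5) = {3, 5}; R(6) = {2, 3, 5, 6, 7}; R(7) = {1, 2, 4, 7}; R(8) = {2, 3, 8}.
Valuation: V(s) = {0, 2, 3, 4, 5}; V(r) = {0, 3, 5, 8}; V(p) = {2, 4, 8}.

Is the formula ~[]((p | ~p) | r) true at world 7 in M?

No

Recall that []ψ holds at a world iff ψ holds at every accessible world, and <>ψ holds iff ψ holds at some accessible world.
At 7: []((p | ~p) | r) is true, so ~[]((p | ~p) | r) is false.
  At 7: []((p | ~p) | r) requires (p | ~p) | r at every successor {1, 2, 4, 7}.
    At 1: (p | ~p) | r is true.
    At 2: (p | ~p) | r is true.
    At 4: (p | ~p) | r is true.
    At 7: (p | ~p) | r is true.
  So []((p | ~p) | r) is true at 7.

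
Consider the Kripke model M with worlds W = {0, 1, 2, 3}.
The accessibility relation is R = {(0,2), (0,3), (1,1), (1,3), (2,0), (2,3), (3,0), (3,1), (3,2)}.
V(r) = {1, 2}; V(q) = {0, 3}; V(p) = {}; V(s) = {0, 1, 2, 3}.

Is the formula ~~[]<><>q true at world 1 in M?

At 1: ~[]<><>q is false, so ~~[]<><>q is true.
  At 1: []<><>q is true, so ~[]<><>q is false.
    At 1: []<><>q requires <><>q at every successor {1, 3}.
      At 1: <><>q is true.
      At 3: <><>q is true.
    So []<><>q is true at 1.

Yes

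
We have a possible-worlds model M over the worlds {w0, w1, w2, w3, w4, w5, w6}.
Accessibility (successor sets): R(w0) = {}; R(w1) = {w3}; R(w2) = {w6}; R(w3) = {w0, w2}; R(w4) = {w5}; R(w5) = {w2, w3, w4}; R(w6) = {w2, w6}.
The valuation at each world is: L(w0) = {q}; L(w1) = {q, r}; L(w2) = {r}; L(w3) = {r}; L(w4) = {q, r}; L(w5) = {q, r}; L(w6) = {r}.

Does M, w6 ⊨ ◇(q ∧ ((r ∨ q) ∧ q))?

No

Recall that ◇ψ holds at a world iff ψ holds at some accessible world.
At w6: ◇(q ∧ ((r ∨ q) ∧ q)) requires q ∧ ((r ∨ q) ∧ q) at some successor in {w2, w6}.
  At w2: q ∧ ((r ∨ q) ∧ q) is false.
  At w6: q ∧ ((r ∨ q) ∧ q) is false.
So ◇(q ∧ ((r ∨ q) ∧ q)) is false at w6.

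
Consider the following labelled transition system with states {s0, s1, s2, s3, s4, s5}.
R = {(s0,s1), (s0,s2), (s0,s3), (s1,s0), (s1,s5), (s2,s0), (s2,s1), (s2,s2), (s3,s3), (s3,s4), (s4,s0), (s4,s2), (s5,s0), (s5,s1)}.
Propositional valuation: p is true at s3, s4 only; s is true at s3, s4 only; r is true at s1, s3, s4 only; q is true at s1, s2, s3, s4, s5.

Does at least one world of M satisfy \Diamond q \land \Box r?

Let φ = \Diamond q \land \Box r. Evaluate φ at each world:
  s0 (successors {s1, s2, s3}): φ is false.
  s1 (successors {s0, s5}): φ is false.
  s2 (successors {s0, s1, s2}): φ is false.
  s3 (successors {s3, s4}): φ is true.
  s4 (successors {s0, s2}): φ is false.
  s5 (successors {s0, s1}): φ is false.
Detail at s3 (witness):
  At s3: \Diamond q is true, \Box r is true, so \Diamond q \land \Box r is true.
    At s3: \Diamond q requires q at some successor in {s3, s4}.
      q holds at s3, so \Diamond q is true at s3.
    At s3: \Box r requires r at every successor {s3, s4}.
      At s3: r is true.
      At s4: r is true.
    So \Box r is true at s3.

Yes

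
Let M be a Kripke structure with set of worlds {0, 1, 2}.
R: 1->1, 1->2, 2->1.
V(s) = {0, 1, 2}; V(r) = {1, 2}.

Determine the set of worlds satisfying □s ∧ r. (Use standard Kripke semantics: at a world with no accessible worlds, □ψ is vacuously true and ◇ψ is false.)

1, 2

Let φ = □s ∧ r. Evaluate φ at each world:
  0 (successors ∅): φ is false.
  1 (successors {1, 2}): φ is true.
  2 (successors {1}): φ is true.
For instance, at 1:
  At 1: □s is true, r is true, so □s ∧ r is true.
    At 1: □s requires s at every successor {1, 2}.
      At 1: s is true.
      At 2: s is true.
    So □s is true at 1.
Satisfying worlds: {1, 2}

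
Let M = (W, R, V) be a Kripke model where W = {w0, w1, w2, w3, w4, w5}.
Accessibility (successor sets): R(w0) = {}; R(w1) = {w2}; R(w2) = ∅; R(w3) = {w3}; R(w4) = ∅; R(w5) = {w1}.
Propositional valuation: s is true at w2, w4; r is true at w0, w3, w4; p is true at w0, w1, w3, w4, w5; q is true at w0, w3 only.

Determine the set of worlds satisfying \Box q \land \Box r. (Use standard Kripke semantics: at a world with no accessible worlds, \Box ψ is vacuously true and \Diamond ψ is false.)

Recall that \Box ψ holds at a world iff ψ holds at every accessible world, and \Diamond ψ holds iff ψ holds at some accessible world.
Let φ = \Box q \land \Box r. Evaluate φ at each world:
  w0 (successors ∅): φ is true.
  w1 (successors {w2}): φ is false.
  w2 (successors ∅): φ is true.
  w3 (successors {w3}): φ is true.
  w4 (successors ∅): φ is true.
  w5 (successors {w1}): φ is false.
For instance, at w5:
  At w5: \Box q is false, \Box r is false, so \Box q \land \Box r is false.
    At w5: \Box q requires q at every successor {w1}.
      q fails at w1, so \Box q is false at w5.
    At w5: \Box r requires r at every successor {w1}.
      r fails at w1, so \Box r is false at w5.
Satisfying worlds: {w0, w2, w3, w4}

w0, w2, w3, w4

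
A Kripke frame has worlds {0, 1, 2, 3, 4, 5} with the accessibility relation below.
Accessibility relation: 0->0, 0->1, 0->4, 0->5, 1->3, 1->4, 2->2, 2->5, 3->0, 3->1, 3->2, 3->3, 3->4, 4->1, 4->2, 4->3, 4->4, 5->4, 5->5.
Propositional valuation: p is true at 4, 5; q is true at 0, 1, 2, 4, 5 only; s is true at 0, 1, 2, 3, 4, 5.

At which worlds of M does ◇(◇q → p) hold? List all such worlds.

0, 1, 2, 3, 4, 5

Let φ = ◇(◇q → p). Evaluate φ at each world:
  0 (successors {0, 1, 4, 5}): φ is true.
  1 (successors {3, 4}): φ is true.
  2 (successors {2, 5}): φ is true.
  3 (successors {0, 1, 2, 3, 4}): φ is true.
  4 (successors {1, 2, 3, 4}): φ is true.
  5 (successors {4, 5}): φ is true.
For instance, at 3:
  At 3: ◇(◇q → p) requires ◇q → p at some successor in {0, 1, 2, 3, 4}.
    ◇q → p holds at 4, so ◇(◇q → p) is true at 3.
      At 4: ◇q is true, p is true, so ◇q → p is true.
Satisfying worlds: {0, 1, 2, 3, 4, 5}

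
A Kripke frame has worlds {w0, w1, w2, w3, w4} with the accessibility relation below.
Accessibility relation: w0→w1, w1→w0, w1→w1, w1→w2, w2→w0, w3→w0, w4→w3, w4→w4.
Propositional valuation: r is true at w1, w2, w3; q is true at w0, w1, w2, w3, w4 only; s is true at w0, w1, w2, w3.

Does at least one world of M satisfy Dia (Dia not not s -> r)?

Yes

Let φ = Dia (Dia not not s -> r). Evaluate φ at each world:
  w0 (successors {w1}): φ is true.
  w1 (successors {w0, w1, w2}): φ is true.
  w2 (successors {w0}): φ is false.
  w3 (successors {w0}): φ is false.
  w4 (successors {w3, w4}): φ is true.
Detail at w0 (witness):
  At w0: Dia (Dia not not s -> r) requires Dia not not s -> r at some successor in {w1}.
    Dia not not s -> r holds at w1, so Dia (Dia not not s -> r) is true at w0.
      At w1: Dia not not s is true, r is true, so Dia not not s -> r is true.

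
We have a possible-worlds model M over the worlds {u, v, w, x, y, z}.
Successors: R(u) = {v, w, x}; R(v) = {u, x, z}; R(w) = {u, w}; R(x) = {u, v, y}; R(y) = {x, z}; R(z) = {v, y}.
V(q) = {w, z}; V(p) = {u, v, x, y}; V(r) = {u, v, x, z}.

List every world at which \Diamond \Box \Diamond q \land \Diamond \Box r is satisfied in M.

u

Let φ = \Diamond \Box \Diamond q \land \Diamond \Box r. Evaluate φ at each world:
  u (successors {v, w, x}): φ is true.
  v (successors {u, x, z}): φ is false.
  w (successors {u, w}): φ is false.
  x (successors {u, v, y}): φ is false.
  y (successors {x, z}): φ is false.
  z (successors {v, y}): φ is false.
For instance, at z:
  At z: \Diamond \Box \Diamond q is false, \Diamond \Box r is true, so \Diamond \Box \Diamond q \land \Diamond \Box r is false.
    At z: \Diamond \Box \Diamond q requires \Box \Diamond q at some successor in {v, y}.
      At v: \Box \Diamond q is false.
      At y: \Box \Diamond q is false.
    So \Diamond \Box \Diamond q is false at z.
    At z: \Diamond \Box r requires \Box r at some successor in {v, y}.
      \Box r holds at v, so \Diamond \Box r is true at z.
Satisfying worlds: {u}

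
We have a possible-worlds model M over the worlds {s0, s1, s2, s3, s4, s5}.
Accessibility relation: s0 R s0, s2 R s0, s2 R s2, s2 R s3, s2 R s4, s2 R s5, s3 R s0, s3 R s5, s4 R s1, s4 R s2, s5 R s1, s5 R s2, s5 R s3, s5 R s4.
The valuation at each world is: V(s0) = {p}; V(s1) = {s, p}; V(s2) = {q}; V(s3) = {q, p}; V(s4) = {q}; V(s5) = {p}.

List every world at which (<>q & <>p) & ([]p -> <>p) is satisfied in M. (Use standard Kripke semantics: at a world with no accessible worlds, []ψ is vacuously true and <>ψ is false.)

s2, s4, s5

Let φ = (<>q & <>p) & ([]p -> <>p). Evaluate φ at each world:
  s0 (successors {s0}): φ is false.
  s1 (successors ∅): φ is false.
  s2 (successors {s0, s2, s3, s4, s5}): φ is true.
  s3 (successors {s0, s5}): φ is false.
  s4 (successors {s1, s2}): φ is true.
  s5 (successors {s1, s2, s3, s4}): φ is true.
For instance, at s4:
  At s4: <>q & <>p is true, []p -> <>p is true, so (<>q & <>p) & ([]p -> <>p) is true.
    At s4: <>q is true, <>p is true, so <>q & <>p is true.
      At s4: <>q requires q at some successor in {s1, s2}.
        q holds at s2, so <>q is true at s4.
      At s4: <>p requires p at some successor in {s1, s2}.
        p holds at s1, so <>p is true at s4.
    At s4: []p is false, <>p is true, so []p -> <>p is true.
      At s4: []p requires p at every successor {s1, s2}.
        p fails at s2, so []p is false at s4.
      At s4: <>p requires p at some successor in {s1, s2}.
        p holds at s1, so <>p is true at s4.
Satisfying worlds: {s2, s4, s5}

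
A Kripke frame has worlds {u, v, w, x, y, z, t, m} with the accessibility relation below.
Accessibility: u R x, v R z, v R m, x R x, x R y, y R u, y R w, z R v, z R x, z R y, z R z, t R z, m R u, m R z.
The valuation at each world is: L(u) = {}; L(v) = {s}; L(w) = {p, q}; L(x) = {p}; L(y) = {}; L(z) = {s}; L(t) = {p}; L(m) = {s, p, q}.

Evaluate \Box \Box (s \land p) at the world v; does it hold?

Recall that \Box ψ holds at a world iff ψ holds at every accessible world, and \Diamond ψ holds iff ψ holds at some accessible world.
At v: \Box \Box (s \land p) requires \Box (s \land p) at every successor {z, m}.
  \Box (s \land p) fails at z, so \Box \Box (s \land p) is false at v.
    At z: \Box (s \land p) requires s \land p at every successor {v, x, y, z}.
      s \land p fails at v, so \Box (s \land p) is false at z.

No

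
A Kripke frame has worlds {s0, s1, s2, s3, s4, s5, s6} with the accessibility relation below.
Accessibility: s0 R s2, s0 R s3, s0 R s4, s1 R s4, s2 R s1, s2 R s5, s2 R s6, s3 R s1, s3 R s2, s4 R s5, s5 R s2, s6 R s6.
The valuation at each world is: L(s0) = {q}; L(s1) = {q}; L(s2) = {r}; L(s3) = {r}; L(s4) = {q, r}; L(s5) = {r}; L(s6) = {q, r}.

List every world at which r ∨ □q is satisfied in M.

s1, s2, s3, s4, s5, s6

Let φ = r ∨ □q. Evaluate φ at each world:
  s0 (successors {s2, s3, s4}): φ is false.
  s1 (successors {s4}): φ is true.
  s2 (successors {s1, s5, s6}): φ is true.
  s3 (successors {s1, s2}): φ is true.
  s4 (successors {s5}): φ is true.
  s5 (successors {s2}): φ is true.
  s6 (successors {s6}): φ is true.
For instance, at s3:
  At s3: r is true, □q is false, so r ∨ □q is true.
    At s3: □q requires q at every successor {s1, s2}.
      q fails at s2, so □q is false at s3.
Satisfying worlds: {s1, s2, s3, s4, s5, s6}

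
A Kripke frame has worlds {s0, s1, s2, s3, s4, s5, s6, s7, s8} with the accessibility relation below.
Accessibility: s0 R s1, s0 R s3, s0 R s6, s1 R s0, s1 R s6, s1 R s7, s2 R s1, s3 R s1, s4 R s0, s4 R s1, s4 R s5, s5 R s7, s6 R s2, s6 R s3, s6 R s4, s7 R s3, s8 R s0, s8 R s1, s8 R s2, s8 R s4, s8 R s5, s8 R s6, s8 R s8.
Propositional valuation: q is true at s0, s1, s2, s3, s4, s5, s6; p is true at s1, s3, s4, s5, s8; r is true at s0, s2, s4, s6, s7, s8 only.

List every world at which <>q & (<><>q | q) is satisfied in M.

Recall that <>ψ holds at a world iff ψ holds at some accessible world.
Let φ = <>q & (<><>q | q). Evaluate φ at each world:
  s0 (successors {s1, s3, s6}): φ is true.
  s1 (successors {s0, s6, s7}): φ is true.
  s2 (successors {s1}): φ is true.
  s3 (successors {s1}): φ is true.
  s4 (successors {s0, s1, s5}): φ is true.
  s5 (successors {s7}): φ is false.
  s6 (successors {s2, s3, s4}): φ is true.
  s7 (successors {s3}): φ is true.
  s8 (successors {s0, s1, s2, s4, s5, s6, s8}): φ is true.
For instance, at s1:
  At s1: <>q is true, <><>q | q is true, so <>q & (<><>q | q) is true.
    At s1: <>q requires q at some successor in {s0, s6, s7}.
      q holds at s0, so <>q is true at s1.
    At s1: <><>q is true, q is true, so <><>q | q is true.
      At s1: <><>q requires <>q at some successor in {s0, s6, s7}.
        <>q holds at s0, so <><>q is true at s1.
Satisfying worlds: {s0, s1, s2, s3, s4, s6, s7, s8}

s0, s1, s2, s3, s4, s6, s7, s8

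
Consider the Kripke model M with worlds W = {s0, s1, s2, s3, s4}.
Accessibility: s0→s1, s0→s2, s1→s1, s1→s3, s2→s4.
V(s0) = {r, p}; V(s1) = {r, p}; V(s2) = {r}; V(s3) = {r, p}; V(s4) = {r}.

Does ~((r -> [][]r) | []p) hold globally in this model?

No

Let φ = ~((r -> [][]r) | []p). Evaluate φ at each world:
  s0 (successors {s1, s2}): φ is false.
  s1 (successors {s1, s3}): φ is false.
  s2 (successors {s4}): φ is false.
  s3 (successors ∅): φ is false.
  s4 (successors ∅): φ is false.
Detail at s0 (counterexample):
  At s0: (r -> [][]r) | []p is true, so ~((r -> [][]r) | []p) is false.
    At s0: r -> [][]r is true, []p is false, so (r -> [][]r) | []p is true.
      At s0: r is true, [][]r is true, so r -> [][]r is true.
      At s0: []p requires p at every successor {s1, s2}.
        p fails at s2, so []p is false at s0.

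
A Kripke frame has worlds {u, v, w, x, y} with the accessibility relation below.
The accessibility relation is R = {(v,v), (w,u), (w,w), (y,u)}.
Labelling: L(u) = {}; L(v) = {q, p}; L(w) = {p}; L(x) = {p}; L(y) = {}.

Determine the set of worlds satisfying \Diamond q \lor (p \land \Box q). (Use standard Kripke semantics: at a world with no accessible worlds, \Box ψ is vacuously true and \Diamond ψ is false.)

v, x

Let φ = \Diamond q \lor (p \land \Box q). Evaluate φ at each world:
  u (successors ∅): φ is false.
  v (successors {v}): φ is true.
  w (successors {u, w}): φ is false.
  x (successors ∅): φ is true.
  y (successors {u}): φ is false.
For instance, at w:
  At w: \Diamond q is false, p \land \Box q is false, so \Diamond q \lor (p \land \Box q) is false.
    At w: \Diamond q requires q at some successor in {u, w}.
      At u: q is false.
      At w: q is false.
    So \Diamond q is false at w.
    At w: p is true, \Box q is false, so p \land \Box q is false.
      At w: \Box q requires q at every successor {u, w}.
        q fails at u, so \Box q is false at w.
Satisfying worlds: {v, x}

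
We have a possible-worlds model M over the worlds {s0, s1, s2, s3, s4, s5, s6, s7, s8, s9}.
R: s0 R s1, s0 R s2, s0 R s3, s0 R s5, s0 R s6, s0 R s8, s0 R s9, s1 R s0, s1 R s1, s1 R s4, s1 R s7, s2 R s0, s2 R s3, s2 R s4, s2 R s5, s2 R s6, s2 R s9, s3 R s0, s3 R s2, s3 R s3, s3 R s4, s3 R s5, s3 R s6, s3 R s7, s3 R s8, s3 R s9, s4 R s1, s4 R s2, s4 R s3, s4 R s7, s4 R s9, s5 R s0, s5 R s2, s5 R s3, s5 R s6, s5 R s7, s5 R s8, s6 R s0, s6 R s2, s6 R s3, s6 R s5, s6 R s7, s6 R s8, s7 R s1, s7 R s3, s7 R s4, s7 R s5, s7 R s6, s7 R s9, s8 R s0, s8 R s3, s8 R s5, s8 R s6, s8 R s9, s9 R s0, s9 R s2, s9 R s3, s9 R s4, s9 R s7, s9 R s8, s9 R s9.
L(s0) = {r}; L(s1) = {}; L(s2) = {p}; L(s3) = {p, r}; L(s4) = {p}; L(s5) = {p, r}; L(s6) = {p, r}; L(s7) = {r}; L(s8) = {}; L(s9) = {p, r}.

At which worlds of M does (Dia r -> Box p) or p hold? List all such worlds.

s2, s3, s4, s5, s6, s9

Let φ = (Dia r -> Box p) or p. Evaluate φ at each world:
  s0 (successors {s1, s2, s3, s5, s6, s8, s9}): φ is false.
  s1 (successors {s0, s1, s4, s7}): φ is false.
  s2 (successors {s0, s3, s4, s5, s6, s9}): φ is true.
  s3 (successors {s0, s2, s3, s4, s5, s6, s7, s8, s9}): φ is true.
  s4 (successors {s1, s2, s3, s7, s9}): φ is true.
  s5 (successors {s0, s2, s3, s6, s7, s8}): φ is true.
  s6 (successors {s0, s2, s3, s5, s7, s8}): φ is true.
  s7 (successors {s1, s3, s4, s5, s6, s9}): φ is false.
  s8 (successors {s0, s3, s5, s6, s9}): φ is false.
  s9 (successors {s0, s2, s3, s4, s7, s8, s9}): φ is true.
For instance, at s7:
  At s7: Dia r -> Box p is false, p is false, so (Dia r -> Box p) or p is false.
    At s7: Dia r is true, Box p is false, so Dia r -> Box p is false.
      At s7: Dia r requires r at some successor in {s1, s3, s4, s5, s6, s9}.
        r holds at s3, so Dia r is true at s7.
      At s7: Box p requires p at every successor {s1, s3, s4, s5, s6, s9}.
        p fails at s1, so Box p is false at s7.
Satisfying worlds: {s2, s3, s4, s5, s6, s9}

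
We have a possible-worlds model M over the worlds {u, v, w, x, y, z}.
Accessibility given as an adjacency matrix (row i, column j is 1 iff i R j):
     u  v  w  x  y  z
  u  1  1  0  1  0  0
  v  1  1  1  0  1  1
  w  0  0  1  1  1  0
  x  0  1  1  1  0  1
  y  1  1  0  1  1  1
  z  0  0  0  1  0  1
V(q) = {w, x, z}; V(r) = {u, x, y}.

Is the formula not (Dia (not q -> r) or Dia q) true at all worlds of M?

No

Recall that Dia ψ holds at a world iff ψ holds at some accessible world.
Let φ = not (Dia (not q -> r) or Dia q). Evaluate φ at each world:
  u (successors {u, v, x}): φ is false.
  v (successors {u, v, w, y, z}): φ is false.
  w (successors {w, x, y}): φ is false.
  x (successors {v, w, x, z}): φ is false.
  y (successors {u, v, x, y, z}): φ is false.
  z (successors {x, z}): φ is false.
Detail at u (counterexample):
  At u: Dia (not q -> r) or Dia q is true, so not (Dia (not q -> r) or Dia q) is false.
    At u: Dia (not q -> r) is true, Dia q is true, so Dia (not q -> r) or Dia q is true.
      At u: Dia (not q -> r) requires not q -> r at some successor in {u, v, x}.
        not q -> r holds at u, so Dia (not q -> r) is true at u.
      At u: Dia q requires q at some successor in {u, v, x}.
        q holds at x, so Dia q is true at u.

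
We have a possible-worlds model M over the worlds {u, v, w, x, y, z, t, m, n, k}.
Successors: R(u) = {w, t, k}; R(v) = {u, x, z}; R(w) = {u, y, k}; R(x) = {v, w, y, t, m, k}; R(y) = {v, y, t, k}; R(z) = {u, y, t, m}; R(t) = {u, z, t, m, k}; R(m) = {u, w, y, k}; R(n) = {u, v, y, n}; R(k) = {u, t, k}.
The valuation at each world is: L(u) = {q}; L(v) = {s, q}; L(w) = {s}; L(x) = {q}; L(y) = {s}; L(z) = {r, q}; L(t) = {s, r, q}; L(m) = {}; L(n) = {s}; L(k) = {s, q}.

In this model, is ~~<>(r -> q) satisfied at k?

Recall that <>ψ holds at a world iff ψ holds at some accessible world.
At k: ~<>(r -> q) is false, so ~~<>(r -> q) is true.
  At k: <>(r -> q) is true, so ~<>(r -> q) is false.
    At k: <>(r -> q) requires r -> q at some successor in {u, t, k}.
      r -> q holds at u, so <>(r -> q) is true at k.

Yes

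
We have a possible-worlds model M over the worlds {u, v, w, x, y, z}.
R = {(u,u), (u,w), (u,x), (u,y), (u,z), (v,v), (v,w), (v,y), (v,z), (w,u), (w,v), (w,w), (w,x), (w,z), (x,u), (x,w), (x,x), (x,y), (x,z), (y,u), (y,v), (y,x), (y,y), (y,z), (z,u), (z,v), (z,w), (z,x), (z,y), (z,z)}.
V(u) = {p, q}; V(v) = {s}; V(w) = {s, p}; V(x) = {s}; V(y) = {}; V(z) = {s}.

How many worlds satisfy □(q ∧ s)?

0

Let φ = □(q ∧ s). Evaluate φ at each world:
  u (successors {u, w, x, y, z}): φ is false.
  v (successors {v, w, y, z}): φ is false.
  w (successors {u, v, w, x, z}): φ is false.
  x (successors {u, w, x, y, z}): φ is false.
  y (successors {u, v, x, y, z}): φ is false.
  z (successors {u, v, w, x, y, z}): φ is false.
For instance, at u:
  At u: □(q ∧ s) requires q ∧ s at every successor {u, w, x, y, z}.
    q ∧ s fails at u, so □(q ∧ s) is false at u.
Satisfying worlds: none.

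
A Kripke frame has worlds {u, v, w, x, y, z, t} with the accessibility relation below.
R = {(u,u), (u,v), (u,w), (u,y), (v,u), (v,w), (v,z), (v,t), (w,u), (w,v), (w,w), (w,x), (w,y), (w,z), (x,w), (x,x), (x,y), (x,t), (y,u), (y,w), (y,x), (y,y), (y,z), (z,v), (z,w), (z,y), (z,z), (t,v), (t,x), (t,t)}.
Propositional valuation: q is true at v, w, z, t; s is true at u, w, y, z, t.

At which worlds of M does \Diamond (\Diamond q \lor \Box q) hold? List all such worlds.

u, v, w, x, y, z, t

Let φ = \Diamond (\Diamond q \lor \Box q). Evaluate φ at each world:
  u (successors {u, v, w, y}): φ is true.
  v (successors {u, w, z, t}): φ is true.
  w (successors {u, v, w, x, y, z}): φ is true.
  x (successors {w, x, y, t}): φ is true.
  y (successors {u, w, x, y, z}): φ is true.
  z (successors {v, w, y, z}): φ is true.
  t (successors {v, x, t}): φ is true.
For instance, at v:
  At v: \Diamond (\Diamond q \lor \Box q) requires \Diamond q \lor \Box q at some successor in {u, w, z, t}.
    \Diamond q \lor \Box q holds at u, so \Diamond (\Diamond q \lor \Box q) is true at v.
      At u: \Diamond q is true, \Box q is false, so \Diamond q \lor \Box q is true.
Satisfying worlds: {u, v, w, x, y, z, t}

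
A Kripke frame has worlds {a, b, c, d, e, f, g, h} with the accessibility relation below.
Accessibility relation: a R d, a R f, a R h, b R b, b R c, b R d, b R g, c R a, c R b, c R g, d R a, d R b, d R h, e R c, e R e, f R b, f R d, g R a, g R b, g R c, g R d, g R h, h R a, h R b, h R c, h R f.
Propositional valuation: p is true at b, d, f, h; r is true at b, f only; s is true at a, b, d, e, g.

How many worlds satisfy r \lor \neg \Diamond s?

Let φ = r \lor \neg \Diamond s. Evaluate φ at each world:
  a (successors {d, f, h}): φ is false.
  b (successors {b, c, d, g}): φ is true.
  c (successors {a, b, g}): φ is false.
  d (successors {a, b, h}): φ is false.
  e (successors {c, e}): φ is false.
  f (successors {b, d}): φ is true.
  g (successors {a, b, c, d, h}): φ is false.
  h (successors {a, b, c, f}): φ is false.
For instance, at h:
  At h: r is false, \neg \Diamond s is false, so r \lor \neg \Diamond s is false.
    At h: \Diamond s is true, so \neg \Diamond s is false.
      At h: \Diamond s requires s at some successor in {a, b, c, f}.
        s holds at a, so \Diamond s is true at h.
Satisfying worlds: {b, f}

2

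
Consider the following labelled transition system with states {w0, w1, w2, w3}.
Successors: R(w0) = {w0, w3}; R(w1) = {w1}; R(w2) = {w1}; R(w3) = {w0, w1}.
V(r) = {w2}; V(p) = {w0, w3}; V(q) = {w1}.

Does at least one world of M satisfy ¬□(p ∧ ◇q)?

Let φ = ¬□(p ∧ ◇q). Evaluate φ at each world:
  w0 (successors {w0, w3}): φ is true.
  w1 (successors {w1}): φ is true.
  w2 (successors {w1}): φ is true.
  w3 (successors {w0, w1}): φ is true.
Detail at w0 (witness):
  At w0: □(p ∧ ◇q) is false, so ¬□(p ∧ ◇q) is true.
    At w0: □(p ∧ ◇q) requires p ∧ ◇q at every successor {w0, w3}.
      p ∧ ◇q fails at w0, so □(p ∧ ◇q) is false at w0.

Yes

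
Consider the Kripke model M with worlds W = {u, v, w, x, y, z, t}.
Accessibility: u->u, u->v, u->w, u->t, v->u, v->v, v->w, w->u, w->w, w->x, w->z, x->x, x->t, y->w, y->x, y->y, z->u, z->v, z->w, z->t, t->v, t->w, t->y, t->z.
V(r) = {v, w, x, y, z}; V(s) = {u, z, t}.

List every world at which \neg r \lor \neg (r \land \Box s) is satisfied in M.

Let φ = \neg r \lor \neg (r \land \Box s). Evaluate φ at each world:
  u (successors {u, v, w, t}): φ is true.
  v (successors {u, v, w}): φ is true.
  w (successors {u, w, x, z}): φ is true.
  x (successors {x, t}): φ is true.
  y (successors {w, x, y}): φ is true.
  z (successors {u, v, w, t}): φ is true.
  t (successors {v, w, y, z}): φ is true.
For instance, at z:
  At z: \neg r is false, \neg (r \land \Box s) is true, so \neg r \lor \neg (r \land \Box s) is true.
    At z: r \land \Box s is false, so \neg (r \land \Box s) is true.
      At z: r is true, \Box s is false, so r \land \Box s is false.
Satisfying worlds: {u, v, w, x, y, z, t}

u, v, w, x, y, z, t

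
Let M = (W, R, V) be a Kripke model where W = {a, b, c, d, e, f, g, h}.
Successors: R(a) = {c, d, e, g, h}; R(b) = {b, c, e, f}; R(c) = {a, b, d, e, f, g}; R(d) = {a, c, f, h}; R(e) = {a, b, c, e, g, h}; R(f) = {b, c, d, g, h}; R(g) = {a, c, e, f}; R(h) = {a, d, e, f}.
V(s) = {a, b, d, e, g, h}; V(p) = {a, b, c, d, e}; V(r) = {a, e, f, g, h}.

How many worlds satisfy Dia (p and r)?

7

Let φ = Dia (p and r). Evaluate φ at each world:
  a (successors {c, d, e, g, h}): φ is true.
  b (successors {b, c, e, f}): φ is true.
  c (successors {a, b, d, e, f, g}): φ is true.
  d (successors {a, c, f, h}): φ is true.
  e (successors {a, b, c, e, g, h}): φ is true.
  f (successors {b, c, d, g, h}): φ is false.
  g (successors {a, c, e, f}): φ is true.
  h (successors {a, d, e, f}): φ is true.
For instance, at d:
  At d: Dia (p and r) requires p and r at some successor in {a, c, f, h}.
    p and r holds at a, so Dia (p and r) is true at d.
Satisfying worlds: {a, b, c, d, e, g, h}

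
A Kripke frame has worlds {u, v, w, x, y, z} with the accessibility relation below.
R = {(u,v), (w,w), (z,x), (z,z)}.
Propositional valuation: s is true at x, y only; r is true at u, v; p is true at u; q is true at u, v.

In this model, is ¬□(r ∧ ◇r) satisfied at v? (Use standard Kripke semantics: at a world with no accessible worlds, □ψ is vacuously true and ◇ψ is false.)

At v: □(r ∧ ◇r) is true, so ¬□(r ∧ ◇r) is false.
  At v: no accessible worlds, so □(r ∧ ◇r) holds vacuously.

No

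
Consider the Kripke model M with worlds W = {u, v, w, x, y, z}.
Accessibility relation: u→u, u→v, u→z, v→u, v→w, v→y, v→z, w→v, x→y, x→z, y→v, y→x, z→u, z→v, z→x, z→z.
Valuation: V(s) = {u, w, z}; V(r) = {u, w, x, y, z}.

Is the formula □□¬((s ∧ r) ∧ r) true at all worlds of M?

Recall that □ψ holds at a world iff ψ holds at every accessible world, and ◇ψ holds iff ψ holds at some accessible world.
Let φ = □□¬((s ∧ r) ∧ r). Evaluate φ at each world:
  u (successors {u, v, z}): φ is false.
  v (successors {u, w, y, z}): φ is false.
  w (successors {v}): φ is false.
  x (successors {y, z}): φ is false.
  y (successors {v, x}): φ is false.
  z (successors {u, v, x, z}): φ is false.
Detail at u (counterexample):
  At u: □□¬((s ∧ r) ∧ r) requires □¬((s ∧ r) ∧ r) at every successor {u, v, z}.
    □¬((s ∧ r) ∧ r) fails at u, so □□¬((s ∧ r) ∧ r) is false at u.
      At u: □¬((s ∧ r) ∧ r) requires ¬((s ∧ r) ∧ r) at every successor {u, v, z}.
        ¬((s ∧ r) ∧ r) fails at u, so □¬((s ∧ r) ∧ r) is false at u.

No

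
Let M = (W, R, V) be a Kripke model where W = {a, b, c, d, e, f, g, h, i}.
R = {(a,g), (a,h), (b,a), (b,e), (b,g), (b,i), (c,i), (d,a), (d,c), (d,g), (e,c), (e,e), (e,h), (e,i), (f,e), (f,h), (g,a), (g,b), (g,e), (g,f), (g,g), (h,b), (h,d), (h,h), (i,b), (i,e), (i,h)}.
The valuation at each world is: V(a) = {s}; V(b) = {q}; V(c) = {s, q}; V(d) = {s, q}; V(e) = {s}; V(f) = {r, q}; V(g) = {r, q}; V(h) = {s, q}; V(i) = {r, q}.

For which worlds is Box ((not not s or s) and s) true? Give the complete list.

f

Let φ = Box ((not not s or s) and s). Evaluate φ at each world:
  a (successors {g, h}): φ is false.
  b (successors {a, e, g, i}): φ is false.
  c (successors {i}): φ is false.
  d (successors {a, c, g}): φ is false.
  e (successors {c, e, h, i}): φ is false.
  f (successors {e, h}): φ is true.
  g (successors {a, b, e, f, g}): φ is false.
  h (successors {b, d, h}): φ is false.
  i (successors {b, e, h}): φ is false.
For instance, at a:
  At a: Box ((not not s or s) and s) requires (not not s or s) and s at every successor {g, h}.
    (not not s or s) and s fails at g, so Box ((not not s or s) and s) is false at a.
Satisfying worlds: {f}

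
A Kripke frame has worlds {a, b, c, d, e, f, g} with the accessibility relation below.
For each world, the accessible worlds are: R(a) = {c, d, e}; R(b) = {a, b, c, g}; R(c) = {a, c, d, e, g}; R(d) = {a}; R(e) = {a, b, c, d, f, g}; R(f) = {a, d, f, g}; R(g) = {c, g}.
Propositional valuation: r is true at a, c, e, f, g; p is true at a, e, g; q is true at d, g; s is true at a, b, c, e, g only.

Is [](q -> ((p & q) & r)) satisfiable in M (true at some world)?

Let φ = [](q -> ((p & q) & r)). Evaluate φ at each world:
  a (successors {c, d, e}): φ is false.
  b (successors {a, b, c, g}): φ is true.
  c (successors {a, c, d, e, g}): φ is false.
  d (successors {a}): φ is true.
  e (successors {a, b, c, d, f, g}): φ is false.
  f (successors {a, d, f, g}): φ is false.
  g (successors {c, g}): φ is true.
Detail at b (witness):
  At b: [](q -> ((p & q) & r)) requires q -> ((p & q) & r) at every successor {a, b, c, g}.
    At a: q -> ((p & q) & r) is true.
    At b: q -> ((p & q) & r) is true.
    At c: q -> ((p & q) & r) is true.
    At g: q -> ((p & q) & r) is true.
  So [](q -> ((p & q) & r)) is true at b.

Yes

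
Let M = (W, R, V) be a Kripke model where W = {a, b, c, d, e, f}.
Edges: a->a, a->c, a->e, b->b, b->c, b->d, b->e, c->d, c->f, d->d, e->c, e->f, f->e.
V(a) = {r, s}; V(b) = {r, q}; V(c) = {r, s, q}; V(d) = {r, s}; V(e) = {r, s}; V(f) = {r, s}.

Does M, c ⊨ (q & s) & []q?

No

Recall that []ψ holds at a world iff ψ holds at every accessible world, and <>ψ holds iff ψ holds at some accessible world.
At c: q & s is true, []q is false, so (q & s) & []q is false.
  At c: []q requires q at every successor {d, f}.
    q fails at d, so []q is false at c.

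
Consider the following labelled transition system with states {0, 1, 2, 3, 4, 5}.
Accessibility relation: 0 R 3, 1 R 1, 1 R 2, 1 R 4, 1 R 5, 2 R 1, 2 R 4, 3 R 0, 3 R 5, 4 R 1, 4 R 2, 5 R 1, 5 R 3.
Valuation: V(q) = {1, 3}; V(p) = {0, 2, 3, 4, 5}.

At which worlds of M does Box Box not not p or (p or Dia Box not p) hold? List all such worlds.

0, 2, 3, 4, 5

Recall that Box ψ holds at a world iff ψ holds at every accessible world, and Dia ψ holds iff ψ holds at some accessible world.
Let φ = Box Box not not p or (p or Dia Box not p). Evaluate φ at each world:
  0 (successors {3}): φ is true.
  1 (successors {1, 2, 4, 5}): φ is false.
  2 (successors {1, 4}): φ is true.
  3 (successors {0, 5}): φ is true.
  4 (successors {1, 2}): φ is true.
  5 (successors {1, 3}): φ is true.
For instance, at 2:
  At 2: Box Box not not p is false, p or Dia Box not p is true, so Box Box not not p or (p or Dia Box not p) is true.
    At 2: Box Box not not p requires Box not not p at every successor {1, 4}.
      Box not not p fails at 1, so Box Box not not p is false at 2.
    At 2: p is true, Dia Box not p is false, so p or Dia Box not p is true.
      At 2: Dia Box not p requires Box not p at some successor in {1, 4}.
        At 1: Box not p is false.
        At 4: Box not p is false.
      So Dia Box not p is false at 2.
Satisfying worlds: {0, 2, 3, 4, 5}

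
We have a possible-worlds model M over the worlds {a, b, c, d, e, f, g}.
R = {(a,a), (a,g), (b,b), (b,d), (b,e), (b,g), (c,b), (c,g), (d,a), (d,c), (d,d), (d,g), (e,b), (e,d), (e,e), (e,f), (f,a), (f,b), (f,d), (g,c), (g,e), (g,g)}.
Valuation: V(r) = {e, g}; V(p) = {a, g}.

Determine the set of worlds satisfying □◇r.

Recall that □ψ holds at a world iff ψ holds at every accessible world, and ◇ψ holds iff ψ holds at some accessible world.
Let φ = □◇r. Evaluate φ at each world:
  a (successors {a, g}): φ is true.
  b (successors {b, d, e, g}): φ is true.
  c (successors {b, g}): φ is true.
  d (successors {a, c, d, g}): φ is true.
  e (successors {b, d, e, f}): φ is false.
  f (successors {a, b, d}): φ is true.
  g (successors {c, e, g}): φ is true.
For instance, at d:
  At d: □◇r requires ◇r at every successor {a, c, d, g}.
    At a: ◇r is true.
    At c: ◇r is true.
    At d: ◇r is true.
    At g: ◇r is true.
  So □◇r is true at d.
Satisfying worlds: {a, b, c, d, f, g}

a, b, c, d, f, g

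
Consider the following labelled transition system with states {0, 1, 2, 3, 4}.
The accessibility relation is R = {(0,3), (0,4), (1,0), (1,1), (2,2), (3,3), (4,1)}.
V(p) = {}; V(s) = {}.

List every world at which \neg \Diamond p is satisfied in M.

Let φ = \neg \Diamond p. Evaluate φ at each world:
  0 (successors {3, 4}): φ is true.
  1 (successors {0, 1}): φ is true.
  2 (successors {2}): φ is true.
  3 (successors {3}): φ is true.
  4 (successors {1}): φ is true.
For instance, at 4:
  At 4: \Diamond p is false, so \neg \Diamond p is true.
    At 4: \Diamond p requires p at some successor in {1}.
      At 1: p is false.
    So \Diamond p is false at 4.
Satisfying worlds: {0, 1, 2, 3, 4}

0, 1, 2, 3, 4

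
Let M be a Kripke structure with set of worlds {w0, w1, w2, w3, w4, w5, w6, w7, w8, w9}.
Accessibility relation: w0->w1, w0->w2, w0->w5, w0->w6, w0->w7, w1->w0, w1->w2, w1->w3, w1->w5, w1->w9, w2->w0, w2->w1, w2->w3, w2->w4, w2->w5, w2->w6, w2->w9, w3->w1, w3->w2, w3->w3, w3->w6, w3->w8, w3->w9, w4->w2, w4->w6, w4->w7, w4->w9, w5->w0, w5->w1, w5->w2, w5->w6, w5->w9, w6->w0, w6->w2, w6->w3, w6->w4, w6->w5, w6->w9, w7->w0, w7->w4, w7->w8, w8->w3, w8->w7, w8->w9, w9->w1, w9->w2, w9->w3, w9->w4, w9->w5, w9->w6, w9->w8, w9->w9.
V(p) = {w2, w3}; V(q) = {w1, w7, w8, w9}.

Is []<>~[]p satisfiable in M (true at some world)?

Let φ = []<>~[]p. Evaluate φ at each world:
  w0 (successors {w1, w2, w5, w6, w7}): φ is true.
  w1 (successors {w0, w2, w3, w5, w9}): φ is true.
  w2 (successors {w0, w1, w3, w4, w5, w6, w9}): φ is true.
  w3 (successors {w1, w2, w3, w6, w8, w9}): φ is true.
  w4 (successors {w2, w6, w7, w9}): φ is true.
  w5 (successors {w0, w1, w2, w6, w9}): φ is true.
  w6 (successors {w0, w2, w3, w4, w5, w9}): φ is true.
  w7 (successors {w0, w4, w8}): φ is true.
  w8 (successors {w3, w7, w9}): φ is true.
  w9 (successors {w1, w2, w3, w4, w5, w6, w8, w9}): φ is true.
Detail at w0 (witness):
  At w0: []<>~[]p requires <>~[]p at every successor {w1, w2, w5, w6, w7}.
    At w1: <>~[]p is true.
    At w2: <>~[]p is true.
    At w5: <>~[]p is true.
    At w6: <>~[]p is true.
    At w7: <>~[]p is true.
  So []<>~[]p is true at w0.

Yes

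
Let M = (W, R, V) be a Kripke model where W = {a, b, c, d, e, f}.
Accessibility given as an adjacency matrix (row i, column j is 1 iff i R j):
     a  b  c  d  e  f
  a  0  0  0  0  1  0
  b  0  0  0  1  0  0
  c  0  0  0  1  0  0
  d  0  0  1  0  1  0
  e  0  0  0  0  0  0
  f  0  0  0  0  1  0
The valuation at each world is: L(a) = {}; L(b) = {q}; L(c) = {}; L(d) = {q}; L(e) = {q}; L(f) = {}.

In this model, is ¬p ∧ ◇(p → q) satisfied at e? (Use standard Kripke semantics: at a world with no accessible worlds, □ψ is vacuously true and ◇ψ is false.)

No

At e: ¬p is true, ◇(p → q) is false, so ¬p ∧ ◇(p → q) is false.
  At e: no accessible worlds, so ◇(p → q) is false.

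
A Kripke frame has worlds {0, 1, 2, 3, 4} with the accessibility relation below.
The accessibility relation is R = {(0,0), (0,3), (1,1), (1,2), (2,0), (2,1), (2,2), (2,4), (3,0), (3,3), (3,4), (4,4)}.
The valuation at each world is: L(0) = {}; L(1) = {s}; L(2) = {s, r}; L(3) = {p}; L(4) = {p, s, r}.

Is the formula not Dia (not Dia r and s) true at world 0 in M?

Yes

At 0: Dia (not Dia r and s) is false, so not Dia (not Dia r and s) is true.
  At 0: Dia (not Dia r and s) requires not Dia r and s at some successor in {0, 3}.
    At 0: not Dia r and s is false.
    At 3: not Dia r and s is false.
  So Dia (not Dia r and s) is false at 0.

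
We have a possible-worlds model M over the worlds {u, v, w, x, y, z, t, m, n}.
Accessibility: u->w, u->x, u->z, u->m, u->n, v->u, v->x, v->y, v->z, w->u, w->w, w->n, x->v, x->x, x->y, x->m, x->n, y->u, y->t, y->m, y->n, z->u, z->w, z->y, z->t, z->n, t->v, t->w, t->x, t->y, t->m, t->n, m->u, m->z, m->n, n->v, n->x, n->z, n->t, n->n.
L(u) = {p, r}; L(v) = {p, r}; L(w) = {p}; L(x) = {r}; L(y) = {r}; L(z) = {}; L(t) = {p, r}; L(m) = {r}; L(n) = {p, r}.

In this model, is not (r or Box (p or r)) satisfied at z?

No

Recall that Box ψ holds at a world iff ψ holds at every accessible world, and Dia ψ holds iff ψ holds at some accessible world.
At z: r or Box (p or r) is true, so not (r or Box (p or r)) is false.
  At z: r is false, Box (p or r) is true, so r or Box (p or r) is true.
    At z: Box (p or r) requires p or r at every successor {u, w, y, t, n}.
      At u: p or r is true.
      At w: p or r is true.
      At y: p or r is true.
      At t: p or r is true.
      At n: p or r is true.
    So Box (p or r) is true at z.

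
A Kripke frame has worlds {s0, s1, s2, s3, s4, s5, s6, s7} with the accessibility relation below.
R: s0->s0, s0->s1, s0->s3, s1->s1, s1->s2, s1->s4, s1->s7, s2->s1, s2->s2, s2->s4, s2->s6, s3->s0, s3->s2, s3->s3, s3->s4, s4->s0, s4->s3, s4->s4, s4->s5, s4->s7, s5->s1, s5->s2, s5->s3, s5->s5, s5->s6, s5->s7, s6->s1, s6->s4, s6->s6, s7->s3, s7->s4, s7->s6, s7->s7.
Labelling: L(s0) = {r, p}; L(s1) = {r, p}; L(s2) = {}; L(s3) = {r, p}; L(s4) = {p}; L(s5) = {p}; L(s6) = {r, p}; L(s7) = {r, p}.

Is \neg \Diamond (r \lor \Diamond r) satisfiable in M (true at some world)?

Recall that \Diamond ψ holds at a world iff ψ holds at some accessible world.
Let φ = \neg \Diamond (r \lor \Diamond r). Evaluate φ at each world:
  s0 (successors {s0, s1, s3}): φ is false.
  s1 (successors {s1, s2, s4, s7}): φ is false.
  s2 (successors {s1, s2, s4, s6}): φ is false.
  s3 (successors {s0, s2, s3, s4}): φ is false.
  s4 (successors {s0, s3, s4, s5, s7}): φ is false.
  s5 (successors {s1, s2, s3, s5, s6, s7}): φ is false.
  s6 (successors {s1, s4, s6}): φ is false.
  s7 (successors {s3, s4, s6, s7}): φ is false.
For instance, at s2:
  At s2: \Diamond (r \lor \Diamond r) is true, so \neg \Diamond (r \lor \Diamond r) is false.
    At s2: \Diamond (r \lor \Diamond r) requires r \lor \Diamond r at some successor in {s1, s2, s4, s6}.
      r \lor \Diamond r holds at s1, so \Diamond (r \lor \Diamond r) is true at s2.

No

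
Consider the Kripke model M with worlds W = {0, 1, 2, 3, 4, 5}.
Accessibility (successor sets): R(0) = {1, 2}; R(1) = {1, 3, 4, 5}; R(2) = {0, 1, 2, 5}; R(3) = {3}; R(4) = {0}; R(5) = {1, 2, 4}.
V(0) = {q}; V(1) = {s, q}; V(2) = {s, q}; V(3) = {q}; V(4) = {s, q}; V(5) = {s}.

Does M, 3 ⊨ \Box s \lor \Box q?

At 3: \Box s is false, \Box q is true, so \Box s \lor \Box q is true.
  At 3: \Box s requires s at every successor {3}.
    s fails at 3, so \Box s is false at 3.
  At 3: \Box q requires q at every successor {3}.
    At 3: q is true.
  So \Box q is true at 3.

Yes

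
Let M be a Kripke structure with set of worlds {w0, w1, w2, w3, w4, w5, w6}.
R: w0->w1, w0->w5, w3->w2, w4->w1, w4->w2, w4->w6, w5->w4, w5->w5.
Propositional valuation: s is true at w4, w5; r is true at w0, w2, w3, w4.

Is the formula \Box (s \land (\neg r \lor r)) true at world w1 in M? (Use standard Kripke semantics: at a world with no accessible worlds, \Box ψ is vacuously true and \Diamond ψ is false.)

Yes

At w1: no accessible worlds, so \Box (s \land (\neg r \lor r)) holds vacuously.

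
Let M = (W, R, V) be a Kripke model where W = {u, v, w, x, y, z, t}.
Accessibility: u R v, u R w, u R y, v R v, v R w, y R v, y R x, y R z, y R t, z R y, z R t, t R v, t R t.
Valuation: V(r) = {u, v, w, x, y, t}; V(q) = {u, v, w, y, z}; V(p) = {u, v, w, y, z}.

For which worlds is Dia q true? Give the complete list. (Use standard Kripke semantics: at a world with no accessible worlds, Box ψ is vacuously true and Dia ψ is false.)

Recall that Dia ψ holds at a world iff ψ holds at some accessible world.
Let φ = Dia q. Evaluate φ at each world:
  u (successors {v, w, y}): φ is true.
  v (successors {v, w}): φ is true.
  w (successors ∅): φ is false.
  x (successors ∅): φ is false.
  y (successors {v, x, z, t}): φ is true.
  z (successors {y, t}): φ is true.
  t (successors {v, t}): φ is true.
For instance, at v:
  At v: Dia q requires q at some successor in {v, w}.
    q holds at v, so Dia q is true at v.
Satisfying worlds: {u, v, y, z, t}

u, v, y, z, t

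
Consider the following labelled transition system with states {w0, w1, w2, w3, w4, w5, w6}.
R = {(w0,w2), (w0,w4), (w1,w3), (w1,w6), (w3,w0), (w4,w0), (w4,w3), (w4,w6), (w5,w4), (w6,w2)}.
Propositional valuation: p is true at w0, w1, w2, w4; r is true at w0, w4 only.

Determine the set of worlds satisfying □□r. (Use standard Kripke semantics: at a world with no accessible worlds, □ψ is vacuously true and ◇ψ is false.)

Let φ = □□r. Evaluate φ at each world:
  w0 (successors {w2, w4}): φ is false.
  w1 (successors {w3, w6}): φ is false.
  w2 (successors ∅): φ is true.
  w3 (successors {w0}): φ is false.
  w4 (successors {w0, w3, w6}): φ is false.
  w5 (successors {w4}): φ is false.
  w6 (successors {w2}): φ is true.
For instance, at w5:
  At w5: □□r requires □r at every successor {w4}.
    □r fails at w4, so □□r is false at w5.
      At w4: □r requires r at every successor {w0, w3, w6}.
        r fails at w3, so □r is false at w4.
Satisfying worlds: {w2, w6}

w2, w6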